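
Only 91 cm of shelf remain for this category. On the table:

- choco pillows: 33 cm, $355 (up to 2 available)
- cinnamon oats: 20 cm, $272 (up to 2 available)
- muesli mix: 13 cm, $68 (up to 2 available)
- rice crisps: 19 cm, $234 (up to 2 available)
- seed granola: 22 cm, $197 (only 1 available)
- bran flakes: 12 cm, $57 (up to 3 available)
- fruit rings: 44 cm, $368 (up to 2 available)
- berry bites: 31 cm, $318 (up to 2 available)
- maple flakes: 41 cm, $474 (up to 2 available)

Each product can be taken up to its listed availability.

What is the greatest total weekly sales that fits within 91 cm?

1096

Taking the top-ratio products first gives 2×cinnamon oats + muesli mix + 2×rice crisps for 1080 (91 cm).
Dropping muesli mix and rice crisps frees 32 cm; slotting in berry bites (31 cm) lifts the total to 1096 at 90 cm.
Every other selection either busts 91 cm or exceeds an availability limit or fails to beat 1096.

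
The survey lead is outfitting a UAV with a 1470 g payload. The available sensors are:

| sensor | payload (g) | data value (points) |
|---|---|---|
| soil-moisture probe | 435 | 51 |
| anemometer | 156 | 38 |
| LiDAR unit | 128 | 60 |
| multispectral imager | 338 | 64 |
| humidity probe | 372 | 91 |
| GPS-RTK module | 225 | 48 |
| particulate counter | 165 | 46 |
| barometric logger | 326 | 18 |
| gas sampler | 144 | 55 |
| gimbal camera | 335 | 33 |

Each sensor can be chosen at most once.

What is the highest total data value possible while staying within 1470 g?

A density-first pass picks anemometer + LiDAR unit + humidity probe + GPS-RTK module + particulate counter + gas sampler — 338 at 1190 g.
Dropping anemometer frees 156 g; slotting in multispectral imager (338 g) lifts the total to 364 at 1372 g.
An exhaustive check of the 1024 subsets confirms 364.

364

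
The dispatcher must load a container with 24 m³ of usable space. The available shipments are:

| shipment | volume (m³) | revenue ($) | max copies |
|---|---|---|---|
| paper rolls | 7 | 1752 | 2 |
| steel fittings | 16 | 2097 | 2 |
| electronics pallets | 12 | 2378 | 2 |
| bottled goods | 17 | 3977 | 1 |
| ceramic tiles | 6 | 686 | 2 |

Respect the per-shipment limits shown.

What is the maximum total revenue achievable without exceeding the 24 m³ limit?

Greedy by ratio would take 2×paper rolls + ceramic tiles: 20 m³ used, total 4190.
Dropping paper rolls and ceramic tiles frees 13 m³; slotting in bottled goods (17 m³) lifts the total to 5729 at 24 m³.
Every other selection either busts 24 m³ or exceeds an availability limit or fails to beat 5729.

5729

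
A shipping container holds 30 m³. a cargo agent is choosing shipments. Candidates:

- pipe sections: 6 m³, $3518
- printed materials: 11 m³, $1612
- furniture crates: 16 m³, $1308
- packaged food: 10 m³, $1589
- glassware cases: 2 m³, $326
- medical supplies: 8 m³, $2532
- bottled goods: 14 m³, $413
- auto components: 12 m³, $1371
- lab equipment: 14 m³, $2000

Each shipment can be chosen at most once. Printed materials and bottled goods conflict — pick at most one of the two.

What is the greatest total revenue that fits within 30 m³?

8376

Greedy by ratio would take pipe sections + packaged food + glassware cases + medical supplies: 26 m³ used, total 7965.
Dropping packaged food frees 10 m³; slotting in lab equipment (14 m³) lifts the total to 8376 at 30 m³.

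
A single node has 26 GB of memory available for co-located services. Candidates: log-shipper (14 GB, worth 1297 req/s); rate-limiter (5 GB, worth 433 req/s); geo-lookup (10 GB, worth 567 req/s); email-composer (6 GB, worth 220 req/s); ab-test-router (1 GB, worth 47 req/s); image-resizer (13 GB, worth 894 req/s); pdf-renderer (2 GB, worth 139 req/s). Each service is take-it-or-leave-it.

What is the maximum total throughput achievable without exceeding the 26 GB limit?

Taking the top-ratio services first gives log-shipper + rate-limiter + ab-test-router + pdf-renderer for 1916 (22 GB).
Dropping rate-limiter and ab-test-router frees 6 GB; slotting in geo-lookup (10 GB) lifts the total to 2003 at 26 GB.
Runner-up log-shipper + rate-limiter + email-composer + ab-test-router tops out at 1997.

2003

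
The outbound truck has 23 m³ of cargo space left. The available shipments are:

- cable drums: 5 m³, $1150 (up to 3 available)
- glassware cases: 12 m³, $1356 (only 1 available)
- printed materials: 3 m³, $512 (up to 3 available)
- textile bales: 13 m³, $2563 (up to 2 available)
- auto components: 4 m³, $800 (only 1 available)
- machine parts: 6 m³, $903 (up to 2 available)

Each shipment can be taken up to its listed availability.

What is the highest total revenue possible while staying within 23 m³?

4863

Taking the top-ratio shipments first gives 3×cable drums + printed materials + auto components for 4762 (22 m³).
Replace cable drums and printed materials and auto components with textile bales: the trade gains 101 net, giving 4863 at 23 m³.
Every other selection either busts 23 m³ or exceeds an availability limit or fails to beat 4863.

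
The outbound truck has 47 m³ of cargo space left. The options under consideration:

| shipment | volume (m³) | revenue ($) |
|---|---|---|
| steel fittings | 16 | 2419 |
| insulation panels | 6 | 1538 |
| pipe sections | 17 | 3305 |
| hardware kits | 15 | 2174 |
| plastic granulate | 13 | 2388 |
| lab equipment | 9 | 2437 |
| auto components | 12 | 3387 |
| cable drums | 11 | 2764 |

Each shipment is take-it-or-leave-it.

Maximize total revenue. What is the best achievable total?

Density check — auto components 282.25, lab equipment 270.78, insulation panels 256.33 are the best per m³.
The ratio heuristic lands on insulation panels + lab equipment + auto components + cable drums (10126) but leaves 9 m³ idle.
The 9 m³ tied up in lab equipment is better spent on pipe sections — total rises to 10994 (46 m³).
Next best is plastic granulate + lab equipment + auto components + cable drums at 10976 (45 m³) — short by 18.

10994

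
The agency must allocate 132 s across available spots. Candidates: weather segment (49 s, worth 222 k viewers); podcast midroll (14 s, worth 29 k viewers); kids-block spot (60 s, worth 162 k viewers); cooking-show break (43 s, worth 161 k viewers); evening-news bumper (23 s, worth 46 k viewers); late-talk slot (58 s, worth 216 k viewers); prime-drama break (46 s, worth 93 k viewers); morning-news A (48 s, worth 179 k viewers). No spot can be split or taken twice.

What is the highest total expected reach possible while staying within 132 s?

484

By expected reach per s: weather segment 4.53, cooking-show break 3.74, morning-news A 3.73, late-talk slot 3.72 lead.
A density-first pass picks weather segment + podcast midroll + cooking-show break + evening-news bumper — 458 at 129 s.
Replace podcast midroll and cooking-show break with late-talk slot: the trade gains 26 net, giving 484 at 130 s.
Runner-up weather segment + podcast midroll + late-talk slot tops out at 467.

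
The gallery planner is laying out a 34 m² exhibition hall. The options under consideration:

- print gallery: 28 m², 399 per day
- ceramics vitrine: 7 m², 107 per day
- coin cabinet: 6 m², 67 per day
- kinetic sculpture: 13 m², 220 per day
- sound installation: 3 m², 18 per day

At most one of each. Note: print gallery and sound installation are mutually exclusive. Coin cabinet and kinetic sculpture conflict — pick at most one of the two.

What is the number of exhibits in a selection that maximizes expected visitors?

Best achievable expected visitors is 466.
print gallery + coin cabinet hits 466 at 34 m².
All optima have 2 exhibits.

2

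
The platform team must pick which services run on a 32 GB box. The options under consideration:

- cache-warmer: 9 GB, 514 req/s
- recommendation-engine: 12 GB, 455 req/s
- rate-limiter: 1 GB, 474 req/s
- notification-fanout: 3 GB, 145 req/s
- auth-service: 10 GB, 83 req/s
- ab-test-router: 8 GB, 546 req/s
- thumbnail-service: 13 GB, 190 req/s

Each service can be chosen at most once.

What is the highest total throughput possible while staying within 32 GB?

1989

Filling by ratio: cache-warmer + rate-limiter + notification-fanout + auth-service + ab-test-router for 1762, with 1 GB left unused.
Dropping notification-fanout and auth-service frees 13 GB; slotting in recommendation-engine (12 GB) lifts the total to 1989 at 30 GB.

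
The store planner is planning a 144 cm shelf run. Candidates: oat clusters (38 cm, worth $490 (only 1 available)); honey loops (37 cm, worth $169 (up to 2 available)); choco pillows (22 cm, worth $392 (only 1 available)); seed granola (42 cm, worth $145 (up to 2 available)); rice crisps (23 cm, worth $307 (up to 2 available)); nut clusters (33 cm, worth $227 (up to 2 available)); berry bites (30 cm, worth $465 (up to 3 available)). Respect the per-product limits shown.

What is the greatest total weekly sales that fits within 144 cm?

2119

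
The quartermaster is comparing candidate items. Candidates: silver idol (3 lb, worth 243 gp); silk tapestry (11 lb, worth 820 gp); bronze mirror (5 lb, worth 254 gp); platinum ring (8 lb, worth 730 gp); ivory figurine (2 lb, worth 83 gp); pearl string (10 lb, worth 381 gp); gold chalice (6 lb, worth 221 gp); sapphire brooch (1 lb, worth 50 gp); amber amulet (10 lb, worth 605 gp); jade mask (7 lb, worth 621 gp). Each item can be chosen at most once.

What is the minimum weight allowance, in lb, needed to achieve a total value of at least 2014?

26

Look for the lowest-weight combination reaching 2014.
silk tapestry + platinum ring + jade mask: 2171 value at 26 lb.
Below 26 lb the best achievable stays under 2014.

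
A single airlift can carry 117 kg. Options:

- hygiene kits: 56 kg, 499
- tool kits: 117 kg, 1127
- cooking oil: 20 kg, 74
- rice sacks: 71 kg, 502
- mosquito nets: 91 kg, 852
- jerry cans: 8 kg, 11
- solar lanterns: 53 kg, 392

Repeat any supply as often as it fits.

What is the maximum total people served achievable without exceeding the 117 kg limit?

1127

The ratio ordering already packs tightly: tool kits, 117 kg, 1127.
Nothing else within 117 kg beats 1127.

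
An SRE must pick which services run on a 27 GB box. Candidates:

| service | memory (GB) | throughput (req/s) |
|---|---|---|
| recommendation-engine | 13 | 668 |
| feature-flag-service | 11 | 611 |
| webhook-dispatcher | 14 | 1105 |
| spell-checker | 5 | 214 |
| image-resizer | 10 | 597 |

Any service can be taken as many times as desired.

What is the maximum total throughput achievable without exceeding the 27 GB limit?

Ranking by ratio (throughput/GB): webhook-dispatcher 78.93, image-resizer 59.70, feature-flag-service 55.55, recommendation-engine 51.38.
Greedy by ratio would take webhook-dispatcher + image-resizer: 24 GB used, total 1702.
Dropping image-resizer frees 10 GB; slotting in recommendation-engine (13 GB) lifts the total to 1773 at 27 GB.
No other feasible combination exceeds 1773.

1773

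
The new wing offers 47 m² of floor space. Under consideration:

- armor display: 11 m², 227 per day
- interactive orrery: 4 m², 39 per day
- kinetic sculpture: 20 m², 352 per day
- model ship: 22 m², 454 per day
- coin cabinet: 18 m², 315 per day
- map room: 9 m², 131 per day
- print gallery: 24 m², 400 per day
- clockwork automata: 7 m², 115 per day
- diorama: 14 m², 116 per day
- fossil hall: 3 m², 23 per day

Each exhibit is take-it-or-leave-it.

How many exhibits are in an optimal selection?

3

Optimal total is 884.
For example model ship + coin cabinet + clockwork automata achieves it, using 47 m².
Every optimal selection uses 3 exhibits.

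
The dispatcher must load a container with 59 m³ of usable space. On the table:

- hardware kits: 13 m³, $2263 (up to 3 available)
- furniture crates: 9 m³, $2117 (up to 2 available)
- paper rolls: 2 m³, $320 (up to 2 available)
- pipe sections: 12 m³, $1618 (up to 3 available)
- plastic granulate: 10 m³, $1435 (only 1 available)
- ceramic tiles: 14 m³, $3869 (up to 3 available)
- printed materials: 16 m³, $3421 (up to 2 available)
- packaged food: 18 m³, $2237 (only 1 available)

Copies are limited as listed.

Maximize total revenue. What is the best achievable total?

15028

A density-first pass picks furniture crates + 2×paper rolls + 3×ceramic tiles — 14364 at 55 m³.
Dropping furniture crates and 2×paper rolls frees 13 m³; slotting in printed materials (16 m³) lifts the total to 15028 at 58 m³.
That's the maximum — no swap from here does better than 15028.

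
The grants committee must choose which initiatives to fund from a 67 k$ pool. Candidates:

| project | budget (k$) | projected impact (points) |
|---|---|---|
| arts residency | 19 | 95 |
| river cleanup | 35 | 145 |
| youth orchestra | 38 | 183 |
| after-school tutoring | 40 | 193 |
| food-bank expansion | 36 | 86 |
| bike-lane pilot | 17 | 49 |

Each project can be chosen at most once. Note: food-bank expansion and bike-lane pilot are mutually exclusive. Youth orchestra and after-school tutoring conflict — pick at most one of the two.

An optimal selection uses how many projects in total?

2

Best achievable projected impact is 288.
arts residency + after-school tutoring hits 288 at 59 k$.
Every optimal selection uses 2 projects.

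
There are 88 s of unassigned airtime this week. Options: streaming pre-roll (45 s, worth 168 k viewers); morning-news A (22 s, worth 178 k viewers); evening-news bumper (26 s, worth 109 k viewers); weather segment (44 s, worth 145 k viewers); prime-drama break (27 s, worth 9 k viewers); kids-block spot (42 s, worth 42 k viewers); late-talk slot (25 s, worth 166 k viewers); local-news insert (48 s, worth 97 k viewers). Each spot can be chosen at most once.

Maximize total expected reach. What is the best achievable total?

453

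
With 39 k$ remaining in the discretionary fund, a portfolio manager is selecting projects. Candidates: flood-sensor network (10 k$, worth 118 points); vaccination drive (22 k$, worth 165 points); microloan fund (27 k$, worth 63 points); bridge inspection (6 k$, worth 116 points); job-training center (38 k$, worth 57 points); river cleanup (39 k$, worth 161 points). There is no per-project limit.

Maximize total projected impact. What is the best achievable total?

By projected impact per k$: bridge inspection 19.33, flood-sensor network 11.80, vaccination drive 7.50, river cleanup 4.13 lead.
The ratio ordering already packs tightly: 6×bridge inspection, 36 k$, 696.
Nothing else within 39 k$ beats 696.

696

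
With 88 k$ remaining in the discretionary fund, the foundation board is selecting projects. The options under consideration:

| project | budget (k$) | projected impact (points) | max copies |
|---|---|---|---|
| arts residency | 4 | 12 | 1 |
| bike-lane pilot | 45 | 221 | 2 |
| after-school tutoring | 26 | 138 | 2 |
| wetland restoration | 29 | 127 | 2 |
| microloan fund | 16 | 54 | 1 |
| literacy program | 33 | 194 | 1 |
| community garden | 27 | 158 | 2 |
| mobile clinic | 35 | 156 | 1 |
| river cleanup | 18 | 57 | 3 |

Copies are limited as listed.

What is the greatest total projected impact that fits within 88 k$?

510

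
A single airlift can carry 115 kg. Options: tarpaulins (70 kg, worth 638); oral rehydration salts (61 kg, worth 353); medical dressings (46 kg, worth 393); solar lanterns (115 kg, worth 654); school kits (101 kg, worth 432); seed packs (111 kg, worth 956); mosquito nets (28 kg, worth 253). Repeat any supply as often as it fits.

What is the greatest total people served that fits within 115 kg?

1012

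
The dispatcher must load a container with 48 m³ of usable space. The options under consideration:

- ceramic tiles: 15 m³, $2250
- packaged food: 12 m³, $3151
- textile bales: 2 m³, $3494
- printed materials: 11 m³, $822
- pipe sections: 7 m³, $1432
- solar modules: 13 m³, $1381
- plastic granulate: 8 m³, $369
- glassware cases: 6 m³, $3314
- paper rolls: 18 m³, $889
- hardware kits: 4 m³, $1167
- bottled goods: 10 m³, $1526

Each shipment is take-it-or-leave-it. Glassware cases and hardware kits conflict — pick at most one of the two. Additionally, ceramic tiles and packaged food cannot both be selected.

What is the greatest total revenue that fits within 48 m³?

By revenue per m³: textile bales 1747.00, glassware cases 552.33, hardware kits 291.75, packaged food 262.58 lead.
Taking packaged food + textile bales + printed materials + pipe sections + glassware cases + bottled goods: 48 m³ used, 13739 in revenue.

13739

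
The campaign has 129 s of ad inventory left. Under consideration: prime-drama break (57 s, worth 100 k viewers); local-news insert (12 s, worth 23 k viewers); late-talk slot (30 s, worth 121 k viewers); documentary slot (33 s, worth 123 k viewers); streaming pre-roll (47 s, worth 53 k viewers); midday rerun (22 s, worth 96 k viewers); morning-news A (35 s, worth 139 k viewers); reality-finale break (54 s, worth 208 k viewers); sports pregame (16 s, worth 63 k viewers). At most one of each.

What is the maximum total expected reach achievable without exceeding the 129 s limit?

506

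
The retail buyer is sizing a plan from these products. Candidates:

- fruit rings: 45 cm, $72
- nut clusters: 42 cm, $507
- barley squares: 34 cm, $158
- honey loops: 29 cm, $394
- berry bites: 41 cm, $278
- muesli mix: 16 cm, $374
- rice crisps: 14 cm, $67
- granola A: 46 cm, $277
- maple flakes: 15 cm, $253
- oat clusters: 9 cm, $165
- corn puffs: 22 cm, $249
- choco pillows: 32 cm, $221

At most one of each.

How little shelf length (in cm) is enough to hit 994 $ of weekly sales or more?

60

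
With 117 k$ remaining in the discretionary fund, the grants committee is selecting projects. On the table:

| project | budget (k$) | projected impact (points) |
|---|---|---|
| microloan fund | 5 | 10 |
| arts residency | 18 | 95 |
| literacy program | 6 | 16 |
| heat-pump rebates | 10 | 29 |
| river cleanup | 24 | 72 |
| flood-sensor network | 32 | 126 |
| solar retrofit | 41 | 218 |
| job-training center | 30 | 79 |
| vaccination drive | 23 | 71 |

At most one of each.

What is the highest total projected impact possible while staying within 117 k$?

511

Taking the top-ratio projects first gives arts residency + flood-sensor network + solar retrofit + vaccination drive for 510 (114 k$).
The 23 k$ tied up in vaccination drive is better spent on river cleanup — total rises to 511 (115 k$).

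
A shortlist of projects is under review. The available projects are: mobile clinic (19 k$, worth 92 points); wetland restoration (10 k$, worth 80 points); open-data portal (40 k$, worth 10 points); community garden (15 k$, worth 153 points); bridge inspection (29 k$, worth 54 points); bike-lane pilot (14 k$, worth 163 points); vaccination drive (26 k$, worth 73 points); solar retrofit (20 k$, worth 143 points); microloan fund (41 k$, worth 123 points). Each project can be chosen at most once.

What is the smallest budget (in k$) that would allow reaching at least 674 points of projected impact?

Minimise k$ subject to total projected impact ≥ 674.
mobile clinic + wetland restoration + community garden + bike-lane pilot + vaccination drive + solar retrofit: 704 projected impact at 104 k$.
Any bundle with less than 104 k$ falls short of 674.

104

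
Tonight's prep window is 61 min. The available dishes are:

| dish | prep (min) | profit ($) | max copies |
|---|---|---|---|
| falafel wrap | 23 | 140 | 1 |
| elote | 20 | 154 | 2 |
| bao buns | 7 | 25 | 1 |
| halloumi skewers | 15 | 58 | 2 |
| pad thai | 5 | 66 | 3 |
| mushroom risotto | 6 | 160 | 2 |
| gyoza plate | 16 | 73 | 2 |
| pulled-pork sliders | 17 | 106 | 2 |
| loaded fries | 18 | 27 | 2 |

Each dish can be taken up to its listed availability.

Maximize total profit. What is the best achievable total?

A density-first pass picks elote + bao buns + 3×pad thai + 2×mushroom risotto — 697 at 54 min.
Replace elote and bao buns with 2×pulled-pork sliders: the trade gains 33 net, giving 730 at 61 min.
Every other selection either busts 61 min or exceeds an availability limit or fails to beat 730.

730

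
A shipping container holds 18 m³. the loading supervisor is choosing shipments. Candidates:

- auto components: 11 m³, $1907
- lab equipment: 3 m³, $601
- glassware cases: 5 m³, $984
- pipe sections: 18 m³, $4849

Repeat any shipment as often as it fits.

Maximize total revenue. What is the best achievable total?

4849

The ratio ordering already packs tightly: pipe sections, 18 m³, 4849.
Every other selection either busts 18 m³ or fails to beat 4849.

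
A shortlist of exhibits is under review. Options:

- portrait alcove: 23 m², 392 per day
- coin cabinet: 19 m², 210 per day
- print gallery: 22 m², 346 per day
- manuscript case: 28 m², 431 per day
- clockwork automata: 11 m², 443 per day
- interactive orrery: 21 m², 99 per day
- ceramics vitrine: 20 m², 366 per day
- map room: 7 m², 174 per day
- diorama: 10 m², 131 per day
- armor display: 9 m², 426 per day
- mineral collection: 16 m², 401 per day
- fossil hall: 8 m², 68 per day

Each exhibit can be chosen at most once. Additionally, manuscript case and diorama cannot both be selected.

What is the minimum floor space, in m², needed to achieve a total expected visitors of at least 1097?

Look for the lowest-floor combination reaching 1097.
Taking clockwork automata + map room + armor display + fossil hall gives 1111 (≥ 1097) for 35 m².
Any bundle with less than 35 m² falls short of 1097.

35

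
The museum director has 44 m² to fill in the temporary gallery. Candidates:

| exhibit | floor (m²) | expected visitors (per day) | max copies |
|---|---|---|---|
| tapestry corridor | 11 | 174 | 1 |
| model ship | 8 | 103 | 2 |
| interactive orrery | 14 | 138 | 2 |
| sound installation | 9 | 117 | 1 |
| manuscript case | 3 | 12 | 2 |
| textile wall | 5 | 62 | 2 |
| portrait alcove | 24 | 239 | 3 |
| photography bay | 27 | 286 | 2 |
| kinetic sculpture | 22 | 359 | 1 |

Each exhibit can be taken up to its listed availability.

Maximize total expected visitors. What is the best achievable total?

Filling by ratio: tapestry corridor + sound installation + kinetic sculpture for 650, with 2 m² left unused.
The 9 m² tied up in sound installation is better spent on 2×textile wall — total rises to 657 (43 m²).
The spare 1 m² is too small for any remaining exhibit, and no exchange beats 657.

657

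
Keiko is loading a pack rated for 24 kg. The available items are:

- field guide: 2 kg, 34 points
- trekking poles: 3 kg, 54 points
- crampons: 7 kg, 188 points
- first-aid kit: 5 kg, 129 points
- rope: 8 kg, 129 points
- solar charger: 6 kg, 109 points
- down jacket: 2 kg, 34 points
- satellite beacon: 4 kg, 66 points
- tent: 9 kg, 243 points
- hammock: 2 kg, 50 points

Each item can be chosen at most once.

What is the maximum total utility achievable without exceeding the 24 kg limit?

614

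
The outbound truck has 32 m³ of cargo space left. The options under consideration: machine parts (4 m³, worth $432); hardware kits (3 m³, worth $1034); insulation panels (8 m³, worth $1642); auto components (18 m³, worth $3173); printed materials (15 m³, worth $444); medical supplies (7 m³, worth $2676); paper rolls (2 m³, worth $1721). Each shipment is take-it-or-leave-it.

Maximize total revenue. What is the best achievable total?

8604

By revenue per m³: paper rolls 860.50, medical supplies 382.29, hardware kits 344.67 lead.
Taking the top-ratio shipments first gives machine parts + hardware kits + insulation panels + medical supplies + paper rolls for 7505 (24 m³).
The 12 m³ tied up in machine parts and insulation panels is better spent on auto components — total rises to 8604 (30 m³).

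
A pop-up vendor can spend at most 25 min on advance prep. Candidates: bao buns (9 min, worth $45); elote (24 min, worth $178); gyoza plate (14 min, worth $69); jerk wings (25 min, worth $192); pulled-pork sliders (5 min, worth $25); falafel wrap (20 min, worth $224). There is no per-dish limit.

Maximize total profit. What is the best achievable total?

By profit per min: falafel wrap 11.20, jerk wings 7.68, elote 7.42 lead.
The ratio ordering already packs tightly: pulled-pork sliders + falafel wrap, 25 min, 249.
That's the maximum — no swap from here does better than 249.

249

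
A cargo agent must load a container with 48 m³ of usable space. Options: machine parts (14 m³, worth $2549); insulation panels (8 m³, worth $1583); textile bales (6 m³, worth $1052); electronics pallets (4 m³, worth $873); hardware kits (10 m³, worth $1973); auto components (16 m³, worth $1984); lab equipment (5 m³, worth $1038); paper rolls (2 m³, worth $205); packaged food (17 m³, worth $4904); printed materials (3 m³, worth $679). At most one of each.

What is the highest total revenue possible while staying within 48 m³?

11064

Density check — packaged food 288.47, printed materials 226.33, electronics pallets 218.25, lab equipment 207.60 are the best per m³.
The ratio heuristic lands on insulation panels + electronics pallets + hardware kits + lab equipment + packaged food + printed materials (11050) but leaves 1 m³ idle.
Dropping lab equipment frees 5 m³; slotting in textile bales (6 m³) lifts the total to 11064 at 48 m³.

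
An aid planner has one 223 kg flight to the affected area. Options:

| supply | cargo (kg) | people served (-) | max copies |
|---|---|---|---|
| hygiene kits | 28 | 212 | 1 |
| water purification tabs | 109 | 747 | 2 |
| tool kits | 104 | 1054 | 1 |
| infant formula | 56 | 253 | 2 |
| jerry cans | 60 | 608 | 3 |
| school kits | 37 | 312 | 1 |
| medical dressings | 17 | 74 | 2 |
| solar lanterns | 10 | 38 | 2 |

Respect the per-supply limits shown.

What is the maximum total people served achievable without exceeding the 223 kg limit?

2136

A density-first pass picks tool kits + jerry cans + school kits + medical dressings — 2048 at 218 kg.
Dropping tool kits and medical dressings frees 121 kg; slotting in 2×jerry cans (120 kg) lifts the total to 2136 at 217 kg.
No other feasible combination exceeds 2136.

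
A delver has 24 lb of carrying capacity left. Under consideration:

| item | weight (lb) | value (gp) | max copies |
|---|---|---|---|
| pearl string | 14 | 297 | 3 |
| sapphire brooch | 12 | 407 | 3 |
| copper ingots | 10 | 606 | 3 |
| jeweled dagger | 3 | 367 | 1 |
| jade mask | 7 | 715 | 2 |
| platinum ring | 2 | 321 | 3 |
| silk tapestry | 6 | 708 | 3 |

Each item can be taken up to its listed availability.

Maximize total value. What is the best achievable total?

3087

A density-first pass picks jeweled dagger + 3×platinum ring + 2×silk tapestry — 2746 at 21 lb.
Replace jeweled dagger with silk tapestry: the trade gains 341 net, giving 3087 at 24 lb.
Every other selection either busts 24 lb or exceeds an availability limit or fails to beat 3087.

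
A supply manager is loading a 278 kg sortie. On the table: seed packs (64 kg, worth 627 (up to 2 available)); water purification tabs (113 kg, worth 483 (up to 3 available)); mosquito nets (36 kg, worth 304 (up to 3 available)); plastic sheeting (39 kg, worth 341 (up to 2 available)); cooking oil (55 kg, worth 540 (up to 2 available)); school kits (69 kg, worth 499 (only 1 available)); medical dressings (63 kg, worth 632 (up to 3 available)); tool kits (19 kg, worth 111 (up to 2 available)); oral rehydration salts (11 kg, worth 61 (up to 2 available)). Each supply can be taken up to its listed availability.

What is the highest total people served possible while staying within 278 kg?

Filling by ratio: cooking oil + 3×medical dressings + tool kits + oral rehydration salts for 2608, with 4 kg left unused.
But plastic sheeting + 2×cooking oil + 2×medical dressings fits in 275 kg and reaches 2685.

2685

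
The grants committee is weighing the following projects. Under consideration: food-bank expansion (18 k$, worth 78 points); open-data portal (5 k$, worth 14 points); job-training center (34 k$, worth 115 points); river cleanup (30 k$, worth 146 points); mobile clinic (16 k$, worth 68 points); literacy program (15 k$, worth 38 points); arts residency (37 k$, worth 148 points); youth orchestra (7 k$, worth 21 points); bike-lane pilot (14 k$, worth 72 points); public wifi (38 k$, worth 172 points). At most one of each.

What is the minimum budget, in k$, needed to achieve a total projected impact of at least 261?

Look for the lowest-budget combination reaching 261.
Taking youth orchestra + bike-lane pilot + public wifi gives 265 (≥ 261) for 59 k$.
Below 59 k$ the best achievable stays under 261.

59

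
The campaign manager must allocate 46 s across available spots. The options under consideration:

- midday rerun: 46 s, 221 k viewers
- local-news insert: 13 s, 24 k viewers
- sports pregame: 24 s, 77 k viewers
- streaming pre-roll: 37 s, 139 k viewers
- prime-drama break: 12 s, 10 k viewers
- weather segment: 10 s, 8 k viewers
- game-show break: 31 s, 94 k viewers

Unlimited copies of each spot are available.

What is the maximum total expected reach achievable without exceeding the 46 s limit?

221

By expected reach per s: midday rerun 4.80, streaming pre-roll 3.76, sports pregame 3.21 lead.
The ratio ordering already packs tightly: midday rerun, 46 s, 221.
That's the maximum — no swap from here does better than 221.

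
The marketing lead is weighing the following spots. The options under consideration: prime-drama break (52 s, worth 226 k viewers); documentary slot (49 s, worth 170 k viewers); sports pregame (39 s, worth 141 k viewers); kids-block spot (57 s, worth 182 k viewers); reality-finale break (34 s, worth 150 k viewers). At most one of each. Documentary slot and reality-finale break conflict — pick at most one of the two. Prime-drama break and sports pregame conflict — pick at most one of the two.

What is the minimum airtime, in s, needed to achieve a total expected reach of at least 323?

86

Minimise s subject to total expected reach ≥ 323.
prime-drama break + reality-finale break: 376 expected reach at 86 s.
Below 86 s the best achievable stays under 323.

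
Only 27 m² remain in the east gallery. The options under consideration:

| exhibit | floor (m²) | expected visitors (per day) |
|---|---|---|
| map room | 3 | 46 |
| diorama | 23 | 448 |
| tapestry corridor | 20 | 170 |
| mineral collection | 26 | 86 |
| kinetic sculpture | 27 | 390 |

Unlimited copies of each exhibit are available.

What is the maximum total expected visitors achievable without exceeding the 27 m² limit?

Map room + diorama uses 26 of the 27 m² and totals 494.

494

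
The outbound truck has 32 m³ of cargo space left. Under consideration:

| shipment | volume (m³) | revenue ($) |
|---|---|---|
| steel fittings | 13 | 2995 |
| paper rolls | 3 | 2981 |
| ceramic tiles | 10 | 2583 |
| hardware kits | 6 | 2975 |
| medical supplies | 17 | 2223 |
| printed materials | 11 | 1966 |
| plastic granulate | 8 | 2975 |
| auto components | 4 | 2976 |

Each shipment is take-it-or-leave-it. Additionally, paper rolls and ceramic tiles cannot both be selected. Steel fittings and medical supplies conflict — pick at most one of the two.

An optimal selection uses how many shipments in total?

5

The maximum revenue within 32 m³ is 13873.
paper rolls + hardware kits + printed materials + plastic granulate + auto components hits 13873 at 32 m³.
All optima have 5 shipments.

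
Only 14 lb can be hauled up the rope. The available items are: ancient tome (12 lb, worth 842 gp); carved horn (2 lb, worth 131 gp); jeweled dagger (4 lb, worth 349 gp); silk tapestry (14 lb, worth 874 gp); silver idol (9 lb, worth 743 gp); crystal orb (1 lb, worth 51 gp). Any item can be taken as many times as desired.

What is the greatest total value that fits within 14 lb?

The ratio ordering already packs tightly: carved horn + 3×jeweled dagger, 14 lb, 1178.
That's the maximum — no swap from here does better than 1178.

1178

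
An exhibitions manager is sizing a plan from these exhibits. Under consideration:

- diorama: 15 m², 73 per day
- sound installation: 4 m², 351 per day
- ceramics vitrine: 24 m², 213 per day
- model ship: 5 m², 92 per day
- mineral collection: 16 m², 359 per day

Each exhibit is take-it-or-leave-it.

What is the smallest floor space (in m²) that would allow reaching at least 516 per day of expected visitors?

20

Look for the lowest-floor combination reaching 516.
sound installation + mineral collection: 710 expected visitors at 20 m².
No combination under 20 m² hits 516.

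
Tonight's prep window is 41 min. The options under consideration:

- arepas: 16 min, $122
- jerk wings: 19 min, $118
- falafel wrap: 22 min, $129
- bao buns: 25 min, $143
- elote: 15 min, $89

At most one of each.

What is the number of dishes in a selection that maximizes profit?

2

Best achievable profit is 265.
One optimal bundle: arepas + bao buns (41 min).
Every optimal selection uses 2 dishes.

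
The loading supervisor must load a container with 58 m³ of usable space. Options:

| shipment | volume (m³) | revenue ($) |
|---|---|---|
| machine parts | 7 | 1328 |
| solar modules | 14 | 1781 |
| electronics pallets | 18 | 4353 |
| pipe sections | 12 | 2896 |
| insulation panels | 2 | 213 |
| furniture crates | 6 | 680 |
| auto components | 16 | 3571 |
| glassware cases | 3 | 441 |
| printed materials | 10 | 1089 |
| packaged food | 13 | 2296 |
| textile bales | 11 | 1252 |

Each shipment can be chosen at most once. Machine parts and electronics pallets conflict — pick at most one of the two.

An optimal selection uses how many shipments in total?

Optimal total is 12154.
One optimal bundle: electronics pallets + pipe sections + insulation panels + furniture crates + auto components + glassware cases (57 m³).
All optima have 6 shipments.

6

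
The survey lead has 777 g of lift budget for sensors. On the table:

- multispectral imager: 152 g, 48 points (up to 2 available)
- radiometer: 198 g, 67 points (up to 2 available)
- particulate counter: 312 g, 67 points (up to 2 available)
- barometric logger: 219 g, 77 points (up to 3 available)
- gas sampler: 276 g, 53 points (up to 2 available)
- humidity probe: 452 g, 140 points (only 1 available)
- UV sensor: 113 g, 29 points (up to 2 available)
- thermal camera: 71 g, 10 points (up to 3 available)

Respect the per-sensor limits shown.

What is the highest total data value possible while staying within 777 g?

Ranking by ratio (data value/g): barometric logger 0.35, radiometer 0.34, multispectral imager 0.32, humidity probe 0.31.
Taking 3×barometric logger + UV sensor: 770 g used, 260 in data value.
The spare 7 g is too small for any remaining sensor, and no exchange beats 260.

260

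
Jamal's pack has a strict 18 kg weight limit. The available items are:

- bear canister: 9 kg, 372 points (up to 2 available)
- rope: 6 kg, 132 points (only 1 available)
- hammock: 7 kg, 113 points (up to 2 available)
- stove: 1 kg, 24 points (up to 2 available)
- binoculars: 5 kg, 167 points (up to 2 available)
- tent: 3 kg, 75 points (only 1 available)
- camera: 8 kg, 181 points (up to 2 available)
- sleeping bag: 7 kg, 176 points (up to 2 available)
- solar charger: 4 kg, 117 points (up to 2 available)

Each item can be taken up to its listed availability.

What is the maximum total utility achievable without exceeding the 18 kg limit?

744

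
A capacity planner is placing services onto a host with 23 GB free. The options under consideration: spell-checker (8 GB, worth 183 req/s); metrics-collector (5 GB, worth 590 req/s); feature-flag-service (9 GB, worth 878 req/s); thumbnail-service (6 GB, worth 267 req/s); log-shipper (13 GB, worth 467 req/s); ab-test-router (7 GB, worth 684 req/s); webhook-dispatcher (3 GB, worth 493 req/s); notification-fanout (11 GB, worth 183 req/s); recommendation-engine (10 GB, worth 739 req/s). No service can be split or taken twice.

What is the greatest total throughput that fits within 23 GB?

Filling by ratio: metrics-collector + thumbnail-service + ab-test-router + webhook-dispatcher for 2034, with 2 GB left unused.
Dropping ab-test-router frees 7 GB; slotting in feature-flag-service (9 GB) lifts the total to 2228 at 23 GB.

2228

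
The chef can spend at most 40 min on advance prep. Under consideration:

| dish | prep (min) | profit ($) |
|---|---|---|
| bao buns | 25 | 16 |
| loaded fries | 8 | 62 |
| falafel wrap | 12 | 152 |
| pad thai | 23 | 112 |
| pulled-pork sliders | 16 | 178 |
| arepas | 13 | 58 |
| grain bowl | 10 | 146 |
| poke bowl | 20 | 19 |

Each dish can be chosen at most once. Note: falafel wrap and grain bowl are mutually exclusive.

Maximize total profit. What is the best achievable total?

By profit per min: grain bowl 14.60, falafel wrap 12.67, pulled-pork sliders 11.12 lead.
Taking loaded fries + falafel wrap + pulled-pork sliders: 36 min used, 392 in profit.

392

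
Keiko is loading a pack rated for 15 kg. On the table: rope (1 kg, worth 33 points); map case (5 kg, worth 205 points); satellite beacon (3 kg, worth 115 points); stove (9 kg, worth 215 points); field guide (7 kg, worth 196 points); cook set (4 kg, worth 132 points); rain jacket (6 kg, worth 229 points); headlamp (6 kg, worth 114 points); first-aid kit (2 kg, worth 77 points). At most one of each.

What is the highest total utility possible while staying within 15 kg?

A density-first pass picks rope + map case + satellite beacon + cook set + first-aid kit — 562 at 15 kg.
Dropping cook set and first-aid kit frees 6 kg; slotting in rain jacket (6 kg) lifts the total to 582 at 15 kg.
Runner-up map case + cook set + rain jacket tops out at 566.

582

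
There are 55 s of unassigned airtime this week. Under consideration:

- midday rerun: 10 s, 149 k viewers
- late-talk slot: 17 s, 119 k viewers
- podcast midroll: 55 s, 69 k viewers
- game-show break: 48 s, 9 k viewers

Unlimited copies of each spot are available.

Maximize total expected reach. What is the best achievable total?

745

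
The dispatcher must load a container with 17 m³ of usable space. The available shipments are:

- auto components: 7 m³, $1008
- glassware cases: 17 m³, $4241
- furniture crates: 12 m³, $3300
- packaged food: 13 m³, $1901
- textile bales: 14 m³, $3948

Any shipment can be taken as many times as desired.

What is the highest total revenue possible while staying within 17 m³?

Greedy by ratio would take textile bales: 14 m³ used, total 3948.
Replace textile bales with glassware cases: the trade gains 293 net, giving 4241 at 17 m³.
No other feasible combination exceeds 4241.

4241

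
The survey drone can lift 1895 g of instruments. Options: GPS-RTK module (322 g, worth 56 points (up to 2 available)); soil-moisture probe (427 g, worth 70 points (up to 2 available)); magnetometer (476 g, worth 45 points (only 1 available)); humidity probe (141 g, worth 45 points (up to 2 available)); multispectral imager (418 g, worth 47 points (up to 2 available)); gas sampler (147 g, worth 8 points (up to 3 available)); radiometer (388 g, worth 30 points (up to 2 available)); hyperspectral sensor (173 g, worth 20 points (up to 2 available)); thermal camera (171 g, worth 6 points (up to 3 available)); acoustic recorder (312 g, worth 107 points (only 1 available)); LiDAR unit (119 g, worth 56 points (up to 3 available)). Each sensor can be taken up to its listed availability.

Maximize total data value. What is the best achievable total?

511

Density check — LiDAR unit 0.47, acoustic recorder 0.34, humidity probe 0.32, GPS-RTK module 0.17 are the best per g.
The ratio heuristic lands on 2×GPS-RTK module + 2×humidity probe + hyperspectral sensor + acoustic recorder + 3×LiDAR unit (497) but leaves 127 g idle.
The 322 g tied up in GPS-RTK module is better spent on soil-moisture probe — total rises to 511 (1873 g).
Nothing else within 1895 g beats 511.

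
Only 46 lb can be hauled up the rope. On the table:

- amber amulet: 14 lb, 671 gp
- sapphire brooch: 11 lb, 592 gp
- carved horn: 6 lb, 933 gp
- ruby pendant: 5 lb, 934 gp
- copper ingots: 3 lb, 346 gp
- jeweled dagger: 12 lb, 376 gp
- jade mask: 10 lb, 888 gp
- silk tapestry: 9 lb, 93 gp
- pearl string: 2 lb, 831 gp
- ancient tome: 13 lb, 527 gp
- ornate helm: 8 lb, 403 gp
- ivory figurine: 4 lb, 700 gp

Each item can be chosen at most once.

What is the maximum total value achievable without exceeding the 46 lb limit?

5303

Density check — pearl string 415.50, ruby pendant 186.80, ivory figurine 175.00, carved horn 155.50 are the best per lb.
A density-first pass picks sapphire brooch + carved horn + ruby pendant + copper ingots + jade mask + pearl string + ivory figurine — 5224 at 41 lb.
Replace sapphire brooch with amber amulet: the trade gains 79 net, giving 5303 at 44 lb.
Next best is sapphire brooch + carved horn + ruby pendant + jade mask + pearl string + ornate helm + ivory figurine at 5281 (46 lb) — short by 22.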